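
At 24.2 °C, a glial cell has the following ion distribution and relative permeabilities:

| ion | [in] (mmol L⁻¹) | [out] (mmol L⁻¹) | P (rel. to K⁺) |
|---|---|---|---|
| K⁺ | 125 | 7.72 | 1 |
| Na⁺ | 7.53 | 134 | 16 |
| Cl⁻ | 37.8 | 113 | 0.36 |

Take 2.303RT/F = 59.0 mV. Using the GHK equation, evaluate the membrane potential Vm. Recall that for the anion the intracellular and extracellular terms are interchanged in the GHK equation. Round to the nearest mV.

52 mV

Vm = 59.0 · log₁₀[(Σ P·[cation]ₒ + Σ P·[anion]ᵢ) / (Σ P·[cation]ᵢ + Σ P·[anion]ₒ)]
Numerator = 1×7.72 + 16×134 + 0.36×37.8 = 2165
Denominator = 1×125 + 16×7.53 + 0.36×113 = 286.2
Vm = 59.0 · log₁₀(7.5668) = 59.0 × (0.8789) = 51.86 mV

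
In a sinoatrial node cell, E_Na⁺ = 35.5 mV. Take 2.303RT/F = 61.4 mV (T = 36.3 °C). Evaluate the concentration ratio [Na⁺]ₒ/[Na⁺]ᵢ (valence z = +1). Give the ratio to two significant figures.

log₁₀([out]/[in]) = E·z/(61.4) = 35.5 × 1 / 61.4 = 0.5782
[out]/[in] = 10^(0.5782) = 3.786

3.8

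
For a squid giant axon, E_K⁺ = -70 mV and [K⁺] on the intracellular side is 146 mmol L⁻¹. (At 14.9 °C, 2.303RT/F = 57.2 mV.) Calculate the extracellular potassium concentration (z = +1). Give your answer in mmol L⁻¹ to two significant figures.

8.7 mmol L⁻¹

Nernst: E = (57.2/1) · log₁₀([out]/[in]), so log₁₀([out]/[in]) = -70.0 × 1 / 57.2 = -1.2238.
[out]/[in] = 10^(-1.2238) = 0.05973.
[out] = 0.05973 × 146 = 8.721 mmol L⁻¹.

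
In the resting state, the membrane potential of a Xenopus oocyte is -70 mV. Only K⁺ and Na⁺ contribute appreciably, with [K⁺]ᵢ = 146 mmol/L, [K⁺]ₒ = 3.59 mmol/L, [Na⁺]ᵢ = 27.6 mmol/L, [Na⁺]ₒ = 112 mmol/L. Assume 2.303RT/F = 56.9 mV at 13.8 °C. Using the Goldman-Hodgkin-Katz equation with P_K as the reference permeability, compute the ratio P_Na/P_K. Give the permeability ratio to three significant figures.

0.0453

Let α = P_Na/P_K. GHK: Vm = 56.9·log₁₀[(Kₒ + α·Naₒ)/(Kᵢ + α·Naᵢ)].
10^(Vm/56.9) = 10^(-70.0/56.9) = 0.058853
So 0.058853·(Kᵢ + α·Naᵢ) = Kₒ + α·Naₒ → α = (0.058853·146.0 − 3.59) / (112.0 − 0.058853·27.6)
α = (8.593 − 3.59) / (112.0 − 1.624) = 5.003/110.4 = 0.04532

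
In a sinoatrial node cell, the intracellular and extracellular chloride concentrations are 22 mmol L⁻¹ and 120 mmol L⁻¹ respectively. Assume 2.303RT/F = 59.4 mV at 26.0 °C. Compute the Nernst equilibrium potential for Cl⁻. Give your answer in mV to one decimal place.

E = (59.4/z) · log₁₀([Cl⁻]_out/[Cl⁻]_in) with z = -1.
For an anion, dividing by z = -1 reverses the sign.
= (59.4/-1) · log₁₀(120/22) = -59.40 · log₁₀(5.455)
= -59.40 · (0.7368) = -43.76 mV

-43.8 mV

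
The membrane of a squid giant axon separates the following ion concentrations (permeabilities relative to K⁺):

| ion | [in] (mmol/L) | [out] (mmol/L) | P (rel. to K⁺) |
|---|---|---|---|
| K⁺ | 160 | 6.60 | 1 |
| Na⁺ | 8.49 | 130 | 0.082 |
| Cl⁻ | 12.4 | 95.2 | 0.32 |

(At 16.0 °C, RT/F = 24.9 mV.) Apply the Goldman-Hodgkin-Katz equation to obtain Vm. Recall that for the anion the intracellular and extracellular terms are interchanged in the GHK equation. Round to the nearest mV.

-55 mV

Vm = 24.9 · ln[(Σ P·[cation]ₒ + Σ P·[anion]ᵢ) / (Σ P·[cation]ᵢ + Σ P·[anion]ₒ)]
Numerator = 1×6.60 + 0.082×130 + 0.32×12.4 = 21.23
Denominator = 1×160 + 0.082×8.49 + 0.32×95.2 = 191.2
Vm = 24.9 · ln(0.11105) = 24.9 × (-2.1978) = -54.72 mV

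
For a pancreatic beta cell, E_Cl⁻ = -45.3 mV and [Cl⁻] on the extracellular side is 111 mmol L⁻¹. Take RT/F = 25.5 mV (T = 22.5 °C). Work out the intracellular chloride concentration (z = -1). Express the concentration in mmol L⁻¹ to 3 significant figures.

18.8 mmol L⁻¹

Nernst: E = (25.5/-1) · ln([out]/[in]), so ln([out]/[in]) = -45.3 × -1 / 25.5 = 1.7765.
[out]/[in] = e^(1.7765) = 5.909.
[in] = 111 / 5.909 = 18.79 mmol L⁻¹.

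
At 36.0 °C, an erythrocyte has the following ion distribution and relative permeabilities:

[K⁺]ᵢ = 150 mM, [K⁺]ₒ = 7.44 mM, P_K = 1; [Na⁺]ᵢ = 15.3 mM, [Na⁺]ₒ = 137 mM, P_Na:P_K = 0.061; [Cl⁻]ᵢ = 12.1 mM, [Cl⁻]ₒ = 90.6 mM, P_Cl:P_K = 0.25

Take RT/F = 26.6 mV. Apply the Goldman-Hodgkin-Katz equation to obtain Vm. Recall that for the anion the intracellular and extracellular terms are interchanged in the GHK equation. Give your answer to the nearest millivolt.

Vm = 26.6 · ln[(Σ P·[cation]ₒ + Σ P·[anion]ᵢ) / (Σ P·[cation]ᵢ + Σ P·[anion]ₒ)]
Numerator = 1×7.44 + 0.061×137 + 0.25×12.1 = 18.82
Denominator = 1×150 + 0.061×15.3 + 0.25×90.6 = 173.6
Vm = 26.6 · ln(0.10843) = 26.6 × (-2.2216) = -59.10 mV

-59 mV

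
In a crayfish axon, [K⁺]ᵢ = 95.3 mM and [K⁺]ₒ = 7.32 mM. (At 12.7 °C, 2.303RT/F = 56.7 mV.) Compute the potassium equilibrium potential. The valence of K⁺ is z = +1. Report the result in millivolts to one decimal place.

-63.2 mV

E = (56.7/z) · log₁₀([K⁺]_out/[K⁺]_in) with z = +1.
= (56.7/1) · log₁₀(7.32/95.3) = 56.70 · log₁₀(0.07681)
= 56.70 · (-1.1146) = -63.20 mV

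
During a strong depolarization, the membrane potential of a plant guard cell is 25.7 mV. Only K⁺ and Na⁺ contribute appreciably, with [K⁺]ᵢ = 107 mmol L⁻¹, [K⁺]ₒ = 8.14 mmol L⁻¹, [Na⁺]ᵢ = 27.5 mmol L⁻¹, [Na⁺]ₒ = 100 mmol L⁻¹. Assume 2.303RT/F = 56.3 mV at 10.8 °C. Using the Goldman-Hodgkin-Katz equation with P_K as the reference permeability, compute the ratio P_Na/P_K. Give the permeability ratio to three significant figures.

14.0

Let α = P_Na/P_K. GHK: Vm = 56.3·log₁₀[(Kₒ + α·Naₒ)/(Kᵢ + α·Naᵢ)].
10^(Vm/56.3) = 10^(25.7/56.3) = 2.8608
So 2.8608·(Kᵢ + α·Naᵢ) = Kₒ + α·Naₒ → α = (2.8608·107.0 − 8.14) / (100.0 − 2.8608·27.5)
α = (306.1 − 8.14) / (100.0 − 78.67) = 298/21.33 = 13.97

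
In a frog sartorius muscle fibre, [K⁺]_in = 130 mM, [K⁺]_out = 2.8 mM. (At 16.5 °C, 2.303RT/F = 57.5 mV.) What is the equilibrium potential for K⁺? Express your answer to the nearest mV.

E = (57.5/z) · log₁₀([K⁺]_out/[K⁺]_in) with z = +1.
= (57.5/1) · log₁₀(2.8/130) = 57.50 · log₁₀(0.02154)
= 57.50 · (-1.6668) = -95.84 mV

-96 mV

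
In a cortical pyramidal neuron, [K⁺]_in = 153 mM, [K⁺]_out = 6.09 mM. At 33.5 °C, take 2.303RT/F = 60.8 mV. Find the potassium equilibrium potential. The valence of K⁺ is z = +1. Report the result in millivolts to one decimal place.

-85.1 mV

E = (60.8/z) · log₁₀([K⁺]_out/[K⁺]_in) with z = +1.
= (60.8/1) · log₁₀(6.09/153) = 60.80 · log₁₀(0.0398)
= 60.80 · (-1.4001) = -85.12 mV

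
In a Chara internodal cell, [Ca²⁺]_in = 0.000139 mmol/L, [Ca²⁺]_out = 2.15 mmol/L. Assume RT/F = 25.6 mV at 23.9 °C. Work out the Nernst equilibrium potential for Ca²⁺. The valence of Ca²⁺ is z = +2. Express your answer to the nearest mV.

123 mV

E = (25.6/z) · ln([Ca²⁺]_out/[Ca²⁺]_in) with z = +2.
= (25.6/2) · ln(2.15/0.000139) = 12.80 · ln(1.547e+04)
= 12.80 · (9.6465) = 123.48 mV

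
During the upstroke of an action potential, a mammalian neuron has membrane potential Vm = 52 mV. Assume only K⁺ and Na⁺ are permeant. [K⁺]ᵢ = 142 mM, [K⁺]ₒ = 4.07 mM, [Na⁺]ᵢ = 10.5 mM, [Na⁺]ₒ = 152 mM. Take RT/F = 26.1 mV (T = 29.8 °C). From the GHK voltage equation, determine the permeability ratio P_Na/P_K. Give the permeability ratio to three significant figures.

13.8

Let α = P_Na/P_K. GHK: Vm = 26.1·ln[(Kₒ + α·Naₒ)/(Kᵢ + α·Naᵢ)].
e^(Vm/26.1) = e^(52.0/26.1) = 7.3327
So 7.3327·(Kᵢ + α·Naᵢ) = Kₒ + α·Naₒ → α = (7.3327·142.0 − 4.07) / (152.0 − 7.3327·10.5)
α = (1041 − 4.07) / (152.0 − 76.99) = 1037/75.01 = 13.83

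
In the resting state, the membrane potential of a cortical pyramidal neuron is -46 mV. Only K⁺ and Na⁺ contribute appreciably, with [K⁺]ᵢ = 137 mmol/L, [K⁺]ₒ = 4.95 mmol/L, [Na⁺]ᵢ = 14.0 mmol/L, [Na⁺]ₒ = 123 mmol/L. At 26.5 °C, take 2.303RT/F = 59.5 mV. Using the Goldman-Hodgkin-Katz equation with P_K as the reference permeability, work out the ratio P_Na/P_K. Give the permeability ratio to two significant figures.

Let α = P_Na/P_K. GHK: Vm = 59.5·log₁₀[(Kₒ + α·Naₒ)/(Kᵢ + α·Naᵢ)].
10^(Vm/59.5) = 10^(-46.0/59.5) = 0.16861
So 0.16861·(Kᵢ + α·Naᵢ) = Kₒ + α·Naₒ → α = (0.16861·137.0 − 4.95) / (123.0 − 0.16861·14.0)
α = (23.1 − 4.95) / (123.0 − 2.361) = 18.15/120.6 = 0.1504

0.15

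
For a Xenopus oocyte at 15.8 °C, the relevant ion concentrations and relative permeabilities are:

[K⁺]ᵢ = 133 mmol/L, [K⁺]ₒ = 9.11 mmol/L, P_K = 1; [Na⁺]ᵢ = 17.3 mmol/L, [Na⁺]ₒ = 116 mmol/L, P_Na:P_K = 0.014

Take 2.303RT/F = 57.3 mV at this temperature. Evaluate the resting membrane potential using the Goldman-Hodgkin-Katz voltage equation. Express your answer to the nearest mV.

-63 mV

Vm = 57.3 · log₁₀[(Σ P·[cation]ₒ + Σ P·[anion]ᵢ) / (Σ P·[cation]ᵢ + Σ P·[anion]ₒ)]
Numerator = 1×9.11 + 0.014×116 = 10.73
Denominator = 1×133 + 0.014×17.3 = 133.2
Vm = 57.3 · log₁₀(0.08056) = 57.3 × (-1.0939) = -62.68 mV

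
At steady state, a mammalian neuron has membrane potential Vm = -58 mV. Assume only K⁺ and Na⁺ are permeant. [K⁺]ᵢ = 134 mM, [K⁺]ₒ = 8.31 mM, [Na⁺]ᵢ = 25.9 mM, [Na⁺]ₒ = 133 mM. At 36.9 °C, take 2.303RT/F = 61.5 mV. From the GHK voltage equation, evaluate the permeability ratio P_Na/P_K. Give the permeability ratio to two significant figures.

0.054

Let α = P_Na/P_K. GHK: Vm = 61.5·log₁₀[(Kₒ + α·Naₒ)/(Kᵢ + α·Naᵢ)].
10^(Vm/61.5) = 10^(-58.0/61.5) = 0.114
So 0.114·(Kᵢ + α·Naᵢ) = Kₒ + α·Naₒ → α = (0.114·134.0 − 8.31) / (133.0 − 0.114·25.9)
α = (15.28 − 8.31) / (133.0 − 2.953) = 6.966/130 = 0.05357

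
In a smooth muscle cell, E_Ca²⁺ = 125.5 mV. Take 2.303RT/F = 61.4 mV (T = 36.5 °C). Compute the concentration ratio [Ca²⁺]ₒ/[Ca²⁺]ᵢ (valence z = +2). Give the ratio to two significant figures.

log₁₀([out]/[in]) = E·z/(61.4) = 125.5 × 2 / 61.4 = 4.0879
[out]/[in] = 10^(4.0879) = 1.224e+04

12000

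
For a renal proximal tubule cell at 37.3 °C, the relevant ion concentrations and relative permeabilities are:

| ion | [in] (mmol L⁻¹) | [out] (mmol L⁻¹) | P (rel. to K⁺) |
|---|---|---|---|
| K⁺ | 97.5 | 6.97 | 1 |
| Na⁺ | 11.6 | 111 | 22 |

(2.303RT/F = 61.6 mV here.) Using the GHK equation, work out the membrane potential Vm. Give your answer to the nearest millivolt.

52 mV

Vm = 61.6 · log₁₀[(Σ P·[cation]ₒ + Σ P·[anion]ᵢ) / (Σ P·[cation]ᵢ + Σ P·[anion]ₒ)]
Numerator = 1×6.97 + 22×111 = 2449
Denominator = 1×97.5 + 22×11.6 = 352.7
Vm = 61.6 · log₁₀(6.9435) = 61.6 × (0.8416) = 51.84 mV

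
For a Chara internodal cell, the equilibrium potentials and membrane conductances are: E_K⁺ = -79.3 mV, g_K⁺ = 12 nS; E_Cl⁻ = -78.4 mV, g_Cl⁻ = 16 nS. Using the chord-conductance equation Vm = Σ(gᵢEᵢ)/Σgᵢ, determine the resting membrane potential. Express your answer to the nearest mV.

Σ gᵢEᵢ = 12·(-79.3) + 16·(-78.4) = -2206.00
Σ gᵢ = 12 + 16 = 28
Vm = -2206.00 / 28 = -78.79 mV

-79 mV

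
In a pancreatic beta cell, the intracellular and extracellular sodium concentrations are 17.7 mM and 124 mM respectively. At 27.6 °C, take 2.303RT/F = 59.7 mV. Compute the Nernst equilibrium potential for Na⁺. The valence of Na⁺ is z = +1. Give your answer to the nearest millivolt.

50 mV

E = (59.7/z) · log₁₀([Na⁺]_out/[Na⁺]_in) with z = +1.
= (59.7/1) · log₁₀(124/17.7) = 59.70 · log₁₀(7.006)
= 59.70 · (0.8454) = 50.47 mV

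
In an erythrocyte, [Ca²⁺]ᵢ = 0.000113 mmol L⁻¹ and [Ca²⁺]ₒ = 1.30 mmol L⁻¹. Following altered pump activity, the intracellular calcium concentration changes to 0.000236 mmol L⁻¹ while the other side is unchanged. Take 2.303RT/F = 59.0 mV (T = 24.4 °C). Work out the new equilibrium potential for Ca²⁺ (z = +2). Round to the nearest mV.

110 mV

After the shift: [Ca²⁺]_out = 1.30, [Ca²⁺]_in = 0.000236 mmol L⁻¹.
E_new = (59.0/2)·log₁₀(1.30/0.000236) = 29.50 · (3.7410) = 110.36 mV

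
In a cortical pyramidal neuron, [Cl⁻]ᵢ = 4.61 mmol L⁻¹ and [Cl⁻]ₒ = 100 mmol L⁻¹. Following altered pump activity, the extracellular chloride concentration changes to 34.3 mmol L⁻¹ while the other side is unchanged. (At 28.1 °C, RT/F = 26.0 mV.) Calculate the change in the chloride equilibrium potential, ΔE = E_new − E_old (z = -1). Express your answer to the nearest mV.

E_old = (26.0/-1)·ln(100/4.61) = -80.00 mV
E_new = (26.0/-1)·ln(34.3/4.61) = -52.18 mV
ΔE = -52.18 − (-80.00) = 27.82 mV

28 mV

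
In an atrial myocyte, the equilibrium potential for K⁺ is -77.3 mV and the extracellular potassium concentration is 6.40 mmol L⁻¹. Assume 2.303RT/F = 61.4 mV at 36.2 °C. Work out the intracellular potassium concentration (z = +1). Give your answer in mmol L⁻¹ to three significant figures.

Nernst: E = (61.4/1) · log₁₀([out]/[in]), so log₁₀([out]/[in]) = -77.3 × 1 / 61.4 = -1.2590.
[out]/[in] = 10^(-1.2590) = 0.05509.
[in] = 6.40 / 0.05509 = 116.2 mmol L⁻¹.

116 mmol L⁻¹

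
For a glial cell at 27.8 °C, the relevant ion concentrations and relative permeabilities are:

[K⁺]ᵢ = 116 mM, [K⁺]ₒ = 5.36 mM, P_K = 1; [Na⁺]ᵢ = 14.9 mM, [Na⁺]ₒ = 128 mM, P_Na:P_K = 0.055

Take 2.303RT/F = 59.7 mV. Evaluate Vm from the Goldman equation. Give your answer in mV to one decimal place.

Vm = 59.7 · log₁₀[(Σ P·[cation]ₒ + Σ P·[anion]ᵢ) / (Σ P·[cation]ᵢ + Σ P·[anion]ₒ)]
Numerator = 1×5.36 + 0.055×128 = 12.4
Denominator = 1×116 + 0.055×14.9 = 116.8
Vm = 59.7 · log₁₀(0.10615) = 59.7 × (-0.9741) = -58.15 mV

-58.2 mV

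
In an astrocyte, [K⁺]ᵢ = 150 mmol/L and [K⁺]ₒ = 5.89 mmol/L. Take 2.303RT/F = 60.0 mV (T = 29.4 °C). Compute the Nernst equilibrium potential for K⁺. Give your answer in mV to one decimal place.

-84.4 mV

E = (60.0/z) · log₁₀([K⁺]_out/[K⁺]_in) with z = +1.
= (60.0/1) · log₁₀(5.89/150) = 60.00 · log₁₀(0.03927)
= 60.00 · (-1.4060) = -84.36 mV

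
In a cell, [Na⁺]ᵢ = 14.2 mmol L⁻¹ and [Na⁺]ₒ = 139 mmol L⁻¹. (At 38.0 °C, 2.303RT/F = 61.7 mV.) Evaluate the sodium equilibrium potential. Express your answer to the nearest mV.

61 mV

E = (61.7/z) · log₁₀([Na⁺]_out/[Na⁺]_in) with z = +1.
= (61.7/1) · log₁₀(139/14.2) = 61.70 · log₁₀(9.789)
= 61.70 · (0.9907) = 61.13 mV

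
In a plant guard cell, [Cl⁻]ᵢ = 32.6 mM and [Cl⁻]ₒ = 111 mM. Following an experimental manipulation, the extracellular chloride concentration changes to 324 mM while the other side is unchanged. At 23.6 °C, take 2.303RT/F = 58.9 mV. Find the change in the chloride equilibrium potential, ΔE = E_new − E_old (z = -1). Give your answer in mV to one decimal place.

-27.4 mV

E_old = (58.9/-1)·log₁₀(111/32.6) = -31.34 mV
E_new = (58.9/-1)·log₁₀(324/32.6) = -58.74 mV
ΔE = -58.74 − (-31.34) = -27.40 mV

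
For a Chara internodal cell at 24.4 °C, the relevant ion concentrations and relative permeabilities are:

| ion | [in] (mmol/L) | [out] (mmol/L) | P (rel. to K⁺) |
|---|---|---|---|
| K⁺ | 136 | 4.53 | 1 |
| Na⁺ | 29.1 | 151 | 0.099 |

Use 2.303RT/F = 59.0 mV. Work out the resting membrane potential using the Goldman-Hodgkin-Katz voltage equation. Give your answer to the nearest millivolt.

Vm = 59.0 · log₁₀[(Σ P·[cation]ₒ + Σ P·[anion]ᵢ) / (Σ P·[cation]ᵢ + Σ P·[anion]ₒ)]
Numerator = 1×4.53 + 0.099×151 = 19.48
Denominator = 1×136 + 0.099×29.1 = 138.9
Vm = 59.0 · log₁₀(0.14026) = 59.0 × (-0.8531) = -50.33 mV

-50 mV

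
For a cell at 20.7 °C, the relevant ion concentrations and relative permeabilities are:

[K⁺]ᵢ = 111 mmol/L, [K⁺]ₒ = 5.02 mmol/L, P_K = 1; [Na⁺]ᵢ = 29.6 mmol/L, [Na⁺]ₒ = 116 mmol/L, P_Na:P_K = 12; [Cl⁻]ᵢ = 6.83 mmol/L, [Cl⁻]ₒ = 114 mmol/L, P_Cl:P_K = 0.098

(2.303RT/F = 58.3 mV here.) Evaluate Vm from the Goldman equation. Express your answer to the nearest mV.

27 mV

Vm = 58.3 · log₁₀[(Σ P·[cation]ₒ + Σ P·[anion]ᵢ) / (Σ P·[cation]ᵢ + Σ P·[anion]ₒ)]
Numerator = 1×5.02 + 12×116 + 0.098×6.83 = 1398
Denominator = 1×111 + 12×29.6 + 0.098×114 = 477.4
Vm = 58.3 · log₁₀(2.9279) = 58.3 × (0.4666) = 27.20 mV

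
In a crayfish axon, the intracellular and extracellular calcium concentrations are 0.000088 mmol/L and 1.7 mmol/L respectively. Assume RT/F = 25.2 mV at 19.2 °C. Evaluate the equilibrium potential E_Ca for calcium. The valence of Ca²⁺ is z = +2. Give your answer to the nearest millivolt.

124 mV

E = (25.2/z) · ln([Ca²⁺]_out/[Ca²⁺]_in) with z = +2.
= (25.2/2) · ln(1.7/0.000088) = 12.60 · ln(1.932e+04)
= 12.60 · (9.8688) = 124.35 mV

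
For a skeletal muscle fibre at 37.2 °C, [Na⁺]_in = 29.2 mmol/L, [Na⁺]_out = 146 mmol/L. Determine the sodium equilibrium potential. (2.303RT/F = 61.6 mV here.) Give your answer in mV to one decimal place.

E = (61.6/z) · log₁₀([Na⁺]_out/[Na⁺]_in) with z = +1.
= (61.6/1) · log₁₀(146/29.2) = 61.60 · log₁₀(5)
= 61.60 · (0.6990) = 43.06 mV

43.1 mV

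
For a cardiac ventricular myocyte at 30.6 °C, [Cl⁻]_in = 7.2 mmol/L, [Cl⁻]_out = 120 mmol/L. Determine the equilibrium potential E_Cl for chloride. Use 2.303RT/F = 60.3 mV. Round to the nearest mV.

-74 mV

E = (60.3/z) · log₁₀([Cl⁻]_out/[Cl⁻]_in) with z = -1.
For an anion, dividing by z = -1 reverses the sign.
= (60.3/-1) · log₁₀(120/7.2) = -60.30 · log₁₀(16.67)
= -60.30 · (1.2218) = -73.68 mV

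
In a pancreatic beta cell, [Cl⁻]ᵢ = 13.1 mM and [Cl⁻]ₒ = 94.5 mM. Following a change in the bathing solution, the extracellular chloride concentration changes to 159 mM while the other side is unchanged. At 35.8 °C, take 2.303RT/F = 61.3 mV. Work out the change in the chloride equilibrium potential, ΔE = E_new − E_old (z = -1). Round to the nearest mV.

-14 mV

E_old = (61.3/-1)·log₁₀(94.5/13.1) = -52.61 mV
E_new = (61.3/-1)·log₁₀(159/13.1) = -66.46 mV
ΔE = -66.46 − (-52.61) = -13.85 mV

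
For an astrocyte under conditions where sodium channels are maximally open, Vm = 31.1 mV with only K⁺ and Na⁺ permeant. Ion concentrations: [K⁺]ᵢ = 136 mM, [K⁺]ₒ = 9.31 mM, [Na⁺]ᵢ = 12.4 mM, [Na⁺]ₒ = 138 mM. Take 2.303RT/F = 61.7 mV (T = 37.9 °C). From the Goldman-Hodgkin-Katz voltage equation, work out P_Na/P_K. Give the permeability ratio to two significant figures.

4.3

Let α = P_Na/P_K. GHK: Vm = 61.7·log₁₀[(Kₒ + α·Naₒ)/(Kᵢ + α·Naᵢ)].
10^(Vm/61.7) = 10^(31.1/61.7) = 3.1919
So 3.1919·(Kᵢ + α·Naᵢ) = Kₒ + α·Naₒ → α = (3.1919·136.0 − 9.31) / (138.0 − 3.1919·12.4)
α = (434.1 − 9.31) / (138.0 − 39.58) = 424.8/98.42 = 4.316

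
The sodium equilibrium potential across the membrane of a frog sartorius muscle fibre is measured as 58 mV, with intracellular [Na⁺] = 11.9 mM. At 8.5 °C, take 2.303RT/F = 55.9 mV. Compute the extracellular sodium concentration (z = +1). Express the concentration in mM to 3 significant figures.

Nernst: E = (55.9/1) · log₁₀([out]/[in]), so log₁₀([out]/[in]) = 58.0 × 1 / 55.9 = 1.0376.
[out]/[in] = 10^(1.0376) = 10.9.
[out] = 10.9 × 11.9 = 129.8 mM.

130 mM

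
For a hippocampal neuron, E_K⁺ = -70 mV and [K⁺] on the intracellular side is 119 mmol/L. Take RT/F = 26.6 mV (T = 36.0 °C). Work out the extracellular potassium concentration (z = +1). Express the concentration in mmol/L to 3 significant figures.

8.56 mmol/L

Nernst: E = (26.6/1) · ln([out]/[in]), so ln([out]/[in]) = -70.0 × 1 / 26.6 = -2.6316.
[out]/[in] = e^(-2.6316) = 0.07196.
[out] = 0.07196 × 119 = 8.564 mmol/L.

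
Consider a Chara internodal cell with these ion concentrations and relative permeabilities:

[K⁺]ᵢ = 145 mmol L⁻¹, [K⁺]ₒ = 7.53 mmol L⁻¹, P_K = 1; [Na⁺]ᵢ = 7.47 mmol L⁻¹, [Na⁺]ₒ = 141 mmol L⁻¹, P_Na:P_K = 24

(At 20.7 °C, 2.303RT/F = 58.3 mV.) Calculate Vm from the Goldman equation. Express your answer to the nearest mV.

Vm = 58.3 · log₁₀[(Σ P·[cation]ₒ + Σ P·[anion]ᵢ) / (Σ P·[cation]ᵢ + Σ P·[anion]ₒ)]
Numerator = 1×7.53 + 24×141 = 3392
Denominator = 1×145 + 24×7.47 = 324.3
Vm = 58.3 · log₁₀(10.459) = 58.3 × (1.0195) = 59.44 mV

59 mV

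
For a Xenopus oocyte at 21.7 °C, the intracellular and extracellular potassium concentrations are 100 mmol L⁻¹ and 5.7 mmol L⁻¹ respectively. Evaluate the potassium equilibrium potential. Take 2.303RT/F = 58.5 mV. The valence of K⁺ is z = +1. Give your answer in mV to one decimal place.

E = (58.5/z) · log₁₀([K⁺]_out/[K⁺]_in) with z = +1.
= (58.5/1) · log₁₀(5.7/100) = 58.50 · log₁₀(0.057)
= 58.50 · (-1.2441) = -72.78 mV

-72.8 mV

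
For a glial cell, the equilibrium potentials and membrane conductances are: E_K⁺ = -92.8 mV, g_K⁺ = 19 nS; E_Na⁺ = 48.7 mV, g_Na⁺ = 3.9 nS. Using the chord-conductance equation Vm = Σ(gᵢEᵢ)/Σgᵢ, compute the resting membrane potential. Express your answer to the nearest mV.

-69 mV

Σ gᵢEᵢ = 19·(-92.8) + 3.9·(48.7) = -1573.27
Σ gᵢ = 19 + 3.9 = 22.9
Vm = -1573.27 / 22.9 = -68.70 mV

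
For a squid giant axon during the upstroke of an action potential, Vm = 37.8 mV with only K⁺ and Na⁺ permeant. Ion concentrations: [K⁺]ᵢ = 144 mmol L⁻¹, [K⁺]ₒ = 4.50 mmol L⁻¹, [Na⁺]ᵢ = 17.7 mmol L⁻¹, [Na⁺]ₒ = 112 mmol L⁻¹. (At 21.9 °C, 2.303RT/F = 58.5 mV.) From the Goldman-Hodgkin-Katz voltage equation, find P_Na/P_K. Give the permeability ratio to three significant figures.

Let α = P_Na/P_K. GHK: Vm = 58.5·log₁₀[(Kₒ + α·Naₒ)/(Kᵢ + α·Naᵢ)].
10^(Vm/58.5) = 10^(37.8/58.5) = 4.4275
So 4.4275·(Kᵢ + α·Naᵢ) = Kₒ + α·Naₒ → α = (4.4275·144.0 − 4.5) / (112.0 − 4.4275·17.7)
α = (637.6 − 4.5) / (112.0 − 78.37) = 633.1/33.63 = 18.82

18.8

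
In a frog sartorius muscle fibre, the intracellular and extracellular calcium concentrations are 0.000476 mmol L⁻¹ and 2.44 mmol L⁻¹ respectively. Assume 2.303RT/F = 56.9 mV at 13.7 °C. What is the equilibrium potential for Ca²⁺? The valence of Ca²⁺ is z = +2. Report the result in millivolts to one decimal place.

105.5 mV

E = (56.9/z) · log₁₀([Ca²⁺]_out/[Ca²⁺]_in) with z = +2.
= (56.9/2) · log₁₀(2.44/0.000476) = 28.45 · log₁₀(5126)
= 28.45 · (3.7098) = 105.54 mV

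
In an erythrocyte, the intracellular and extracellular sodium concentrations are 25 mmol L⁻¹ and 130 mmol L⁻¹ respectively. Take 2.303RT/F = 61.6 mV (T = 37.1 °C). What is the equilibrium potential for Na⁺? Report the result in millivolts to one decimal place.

44.1 mV

E = (61.6/z) · log₁₀([Na⁺]_out/[Na⁺]_in) with z = +1.
= (61.6/1) · log₁₀(130/25) = 61.60 · log₁₀(5.2)
= 61.60 · (0.7160) = 44.11 mV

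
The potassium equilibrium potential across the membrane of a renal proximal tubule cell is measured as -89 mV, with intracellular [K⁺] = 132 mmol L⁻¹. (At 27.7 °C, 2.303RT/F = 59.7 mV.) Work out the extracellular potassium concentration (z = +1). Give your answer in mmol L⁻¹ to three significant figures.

Nernst: E = (59.7/1) · log₁₀([out]/[in]), so log₁₀([out]/[in]) = -89.0 × 1 / 59.7 = -1.4908.
[out]/[in] = 10^(-1.4908) = 0.0323.
[out] = 0.0323 × 132 = 4.264 mmol L⁻¹.

4.26 mmol L⁻¹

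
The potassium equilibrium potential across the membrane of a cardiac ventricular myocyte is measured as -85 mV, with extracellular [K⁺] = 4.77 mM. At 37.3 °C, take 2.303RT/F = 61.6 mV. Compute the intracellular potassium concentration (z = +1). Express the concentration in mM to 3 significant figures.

Nernst: E = (61.6/1) · log₁₀([out]/[in]), so log₁₀([out]/[in]) = -85.0 × 1 / 61.6 = -1.3799.
[out]/[in] = 10^(-1.3799) = 0.0417.
[in] = 4.77 / 0.0417 = 114.4 mM.

114 mM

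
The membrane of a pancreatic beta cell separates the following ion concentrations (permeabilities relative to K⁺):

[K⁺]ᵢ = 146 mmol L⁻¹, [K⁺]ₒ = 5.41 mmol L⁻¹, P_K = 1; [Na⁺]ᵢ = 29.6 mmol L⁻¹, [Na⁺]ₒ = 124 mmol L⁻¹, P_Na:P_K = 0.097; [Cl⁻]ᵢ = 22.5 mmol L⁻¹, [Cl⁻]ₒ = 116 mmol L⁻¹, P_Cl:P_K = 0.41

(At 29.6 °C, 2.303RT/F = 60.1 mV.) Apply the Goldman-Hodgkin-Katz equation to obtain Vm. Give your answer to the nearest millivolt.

-52 mV

Vm = 60.1 · log₁₀[(Σ P·[cation]ₒ + Σ P·[anion]ᵢ) / (Σ P·[cation]ᵢ + Σ P·[anion]ₒ)]
Numerator = 1×5.41 + 0.097×124 + 0.41×22.5 = 26.66
Denominator = 1×146 + 0.097×29.6 + 0.41×116 = 196.4
Vm = 60.1 · log₁₀(0.13574) = 60.1 × (-0.8673) = -52.12 mV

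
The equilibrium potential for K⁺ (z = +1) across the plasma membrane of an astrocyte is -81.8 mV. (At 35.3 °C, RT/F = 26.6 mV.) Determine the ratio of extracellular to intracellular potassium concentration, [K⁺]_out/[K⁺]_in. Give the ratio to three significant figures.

ln([out]/[in]) = E·z/(26.6) = -81.8 × 1 / 26.6 = -3.0752
[out]/[in] = e^(-3.0752) = 0.04618

0.0462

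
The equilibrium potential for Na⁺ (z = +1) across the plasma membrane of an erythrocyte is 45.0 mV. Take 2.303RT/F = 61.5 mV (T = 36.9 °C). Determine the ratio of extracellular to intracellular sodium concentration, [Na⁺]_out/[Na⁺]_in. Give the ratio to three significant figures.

5.39

log₁₀([out]/[in]) = E·z/(61.5) = 45.0 × 1 / 61.5 = 0.7317
[out]/[in] = 10^(0.7317) = 5.391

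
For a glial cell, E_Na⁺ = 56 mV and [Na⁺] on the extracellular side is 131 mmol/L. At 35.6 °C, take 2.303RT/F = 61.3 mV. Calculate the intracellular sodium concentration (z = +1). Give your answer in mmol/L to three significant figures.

16.0 mmol/L

Nernst: E = (61.3/1) · log₁₀([out]/[in]), so log₁₀([out]/[in]) = 56.0 × 1 / 61.3 = 0.9135.
[out]/[in] = 10^(0.9135) = 8.195.
[in] = 131 / 8.195 = 15.99 mmol/L.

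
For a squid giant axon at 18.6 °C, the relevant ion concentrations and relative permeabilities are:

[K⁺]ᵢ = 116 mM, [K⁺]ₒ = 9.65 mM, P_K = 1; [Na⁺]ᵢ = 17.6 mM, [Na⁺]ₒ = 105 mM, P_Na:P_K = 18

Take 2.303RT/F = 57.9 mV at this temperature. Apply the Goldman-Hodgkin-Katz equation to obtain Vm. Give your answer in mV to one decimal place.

37.2 mV

Vm = 57.9 · log₁₀[(Σ P·[cation]ₒ + Σ P·[anion]ᵢ) / (Σ P·[cation]ᵢ + Σ P·[anion]ₒ)]
Numerator = 1×9.65 + 18×105 = 1900
Denominator = 1×116 + 18×17.6 = 432.8
Vm = 57.9 · log₁₀(4.3892) = 57.9 × (0.6424) = 37.19 mV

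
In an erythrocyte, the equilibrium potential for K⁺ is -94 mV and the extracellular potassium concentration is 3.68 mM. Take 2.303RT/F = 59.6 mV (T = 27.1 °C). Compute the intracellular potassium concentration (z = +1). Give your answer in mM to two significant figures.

140 mM

Nernst: E = (59.6/1) · log₁₀([out]/[in]), so log₁₀([out]/[in]) = -94.0 × 1 / 59.6 = -1.5772.
[out]/[in] = 10^(-1.5772) = 0.02647.
[in] = 3.68 / 0.02647 = 139 mM.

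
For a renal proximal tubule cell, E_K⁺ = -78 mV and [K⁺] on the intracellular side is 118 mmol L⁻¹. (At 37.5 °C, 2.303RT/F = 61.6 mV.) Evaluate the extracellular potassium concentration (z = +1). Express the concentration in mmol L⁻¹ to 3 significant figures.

Nernst: E = (61.6/1) · log₁₀([out]/[in]), so log₁₀([out]/[in]) = -78.0 × 1 / 61.6 = -1.2662.
[out]/[in] = 10^(-1.2662) = 0.05417.
[out] = 0.05417 × 118 = 6.392 mmol L⁻¹.

6.39 mmol L⁻¹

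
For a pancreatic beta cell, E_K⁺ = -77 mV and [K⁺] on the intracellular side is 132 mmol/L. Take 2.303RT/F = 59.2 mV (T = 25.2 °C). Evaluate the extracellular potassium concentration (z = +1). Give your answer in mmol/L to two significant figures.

Nernst: E = (59.2/1) · log₁₀([out]/[in]), so log₁₀([out]/[in]) = -77.0 × 1 / 59.2 = -1.3007.
[out]/[in] = 10^(-1.3007) = 0.05004.
[out] = 0.05004 × 132 = 6.605 mmol/L.

6.6 mmol/L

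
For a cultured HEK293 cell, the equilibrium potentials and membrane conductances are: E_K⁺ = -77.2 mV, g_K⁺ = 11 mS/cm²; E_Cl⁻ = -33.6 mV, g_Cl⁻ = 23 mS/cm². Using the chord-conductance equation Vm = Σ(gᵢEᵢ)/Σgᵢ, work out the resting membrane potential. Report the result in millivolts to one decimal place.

-47.7 mV

Σ gᵢEᵢ = 11·(-77.2) + 23·(-33.6) = -1622.00
Σ gᵢ = 11 + 23 = 34
Vm = -1622.00 / 34 = -47.71 mV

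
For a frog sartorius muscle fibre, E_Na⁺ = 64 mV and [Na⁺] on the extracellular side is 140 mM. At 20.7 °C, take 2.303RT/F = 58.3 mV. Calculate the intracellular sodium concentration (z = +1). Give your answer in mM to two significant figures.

11 mM

Nernst: E = (58.3/1) · log₁₀([out]/[in]), so log₁₀([out]/[in]) = 64.0 × 1 / 58.3 = 1.0978.
[out]/[in] = 10^(1.0978) = 12.52.
[in] = 140 / 12.52 = 11.18 mM.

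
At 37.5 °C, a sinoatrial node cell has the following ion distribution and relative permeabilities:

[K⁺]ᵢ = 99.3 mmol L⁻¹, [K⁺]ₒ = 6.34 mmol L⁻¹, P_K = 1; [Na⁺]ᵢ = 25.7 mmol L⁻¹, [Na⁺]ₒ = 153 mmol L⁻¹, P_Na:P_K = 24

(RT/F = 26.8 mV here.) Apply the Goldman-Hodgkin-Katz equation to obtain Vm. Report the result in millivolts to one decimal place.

Vm = 26.8 · ln[(Σ P·[cation]ₒ + Σ P·[anion]ᵢ) / (Σ P·[cation]ᵢ + Σ P·[anion]ₒ)]
Numerator = 1×6.34 + 24×153 = 3678
Denominator = 1×99.3 + 24×25.7 = 716.1
Vm = 26.8 · ln(5.1366) = 26.8 × (1.6364) = 43.86 mV

43.9 mV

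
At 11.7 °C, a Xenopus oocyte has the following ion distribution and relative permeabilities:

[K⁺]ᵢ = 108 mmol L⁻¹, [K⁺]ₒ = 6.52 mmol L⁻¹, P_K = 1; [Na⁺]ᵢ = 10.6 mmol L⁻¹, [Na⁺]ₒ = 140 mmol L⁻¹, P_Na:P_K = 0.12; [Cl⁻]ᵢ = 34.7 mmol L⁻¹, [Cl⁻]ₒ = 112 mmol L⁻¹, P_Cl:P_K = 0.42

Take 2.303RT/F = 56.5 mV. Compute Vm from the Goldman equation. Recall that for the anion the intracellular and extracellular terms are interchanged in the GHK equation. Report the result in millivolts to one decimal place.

Vm = 56.5 · log₁₀[(Σ P·[cation]ₒ + Σ P·[anion]ᵢ) / (Σ P·[cation]ᵢ + Σ P·[anion]ₒ)]
Numerator = 1×6.52 + 0.12×140 + 0.42×34.7 = 37.89
Denominator = 1×108 + 0.12×10.6 + 0.42×112 = 156.3
Vm = 56.5 · log₁₀(0.24243) = 56.5 × (-0.6154) = -34.77 mV

-34.8 mV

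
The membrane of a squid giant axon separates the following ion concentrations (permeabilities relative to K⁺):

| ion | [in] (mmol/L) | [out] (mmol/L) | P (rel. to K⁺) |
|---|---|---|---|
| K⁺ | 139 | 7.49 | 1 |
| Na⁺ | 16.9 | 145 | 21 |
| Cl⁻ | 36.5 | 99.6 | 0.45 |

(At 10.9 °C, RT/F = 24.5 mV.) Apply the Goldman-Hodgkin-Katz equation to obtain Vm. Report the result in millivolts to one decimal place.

42.6 mV

Vm = 24.5 · ln[(Σ P·[cation]ₒ + Σ P·[anion]ᵢ) / (Σ P·[cation]ᵢ + Σ P·[anion]ₒ)]
Numerator = 1×7.49 + 21×145 + 0.45×36.5 = 3069
Denominator = 1×139 + 21×16.9 + 0.45×99.6 = 538.7
Vm = 24.5 · ln(5.6967) = 24.5 × (1.7399) = 42.63 mV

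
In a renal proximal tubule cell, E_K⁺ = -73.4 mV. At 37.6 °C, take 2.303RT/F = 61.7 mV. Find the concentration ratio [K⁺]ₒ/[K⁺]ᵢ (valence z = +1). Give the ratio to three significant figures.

0.0646

log₁₀([out]/[in]) = E·z/(61.7) = -73.4 × 1 / 61.7 = -1.1896
[out]/[in] = 10^(-1.1896) = 0.06462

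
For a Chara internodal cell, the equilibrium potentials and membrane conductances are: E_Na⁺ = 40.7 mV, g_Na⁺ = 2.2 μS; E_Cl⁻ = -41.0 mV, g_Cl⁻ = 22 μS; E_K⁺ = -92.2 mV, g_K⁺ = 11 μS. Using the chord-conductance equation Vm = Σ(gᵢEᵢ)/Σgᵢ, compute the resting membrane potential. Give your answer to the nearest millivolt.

-52 mV

Σ gᵢEᵢ = 2.2·(40.7) + 22·(-41.0) + 11·(-92.2) = -1826.66
Σ gᵢ = 2.2 + 22 + 11 = 35.2
Vm = -1826.66 / 35.2 = -51.89 mV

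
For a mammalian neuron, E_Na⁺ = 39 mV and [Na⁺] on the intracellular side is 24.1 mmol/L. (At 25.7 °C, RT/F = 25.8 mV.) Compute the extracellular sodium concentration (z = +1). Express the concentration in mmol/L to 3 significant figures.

Nernst: E = (25.8/1) · ln([out]/[in]), so ln([out]/[in]) = 39.0 × 1 / 25.8 = 1.5116.
[out]/[in] = e^(1.5116) = 4.534.
[out] = 4.534 × 24.1 = 109.3 mmol/L.

109 mmol/L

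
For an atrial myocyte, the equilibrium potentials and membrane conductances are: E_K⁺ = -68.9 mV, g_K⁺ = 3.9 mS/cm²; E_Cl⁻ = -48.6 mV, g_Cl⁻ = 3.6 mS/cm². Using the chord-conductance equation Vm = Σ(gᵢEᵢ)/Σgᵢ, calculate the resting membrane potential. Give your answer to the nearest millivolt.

-59 mV

Σ gᵢEᵢ = 3.9·(-68.9) + 3.6·(-48.6) = -443.67
Σ gᵢ = 3.9 + 3.6 = 7.5
Vm = -443.67 / 7.5 = -59.16 mV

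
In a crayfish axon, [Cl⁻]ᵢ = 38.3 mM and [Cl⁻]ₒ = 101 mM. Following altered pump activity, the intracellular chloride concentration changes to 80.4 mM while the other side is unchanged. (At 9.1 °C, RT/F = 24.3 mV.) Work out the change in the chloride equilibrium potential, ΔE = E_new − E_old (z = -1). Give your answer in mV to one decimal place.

E_old = (24.3/-1)·ln(101/38.3) = -23.56 mV
E_new = (24.3/-1)·ln(101/80.4) = -5.54 mV
ΔE = -5.54 − (-23.56) = 18.02 mV

18.0 mV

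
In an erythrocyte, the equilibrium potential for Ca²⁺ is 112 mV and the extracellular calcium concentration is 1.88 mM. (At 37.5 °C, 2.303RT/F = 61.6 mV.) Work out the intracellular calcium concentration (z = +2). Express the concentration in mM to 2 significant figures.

Nernst: E = (61.6/2) · log₁₀([out]/[in]), so log₁₀([out]/[in]) = 112.0 × 2 / 61.6 = 3.6364.
[out]/[in] = 10^(3.6364) = 4329.
[in] = 1.88 / 4329 = 0.0004343 mM.

0.00043 mM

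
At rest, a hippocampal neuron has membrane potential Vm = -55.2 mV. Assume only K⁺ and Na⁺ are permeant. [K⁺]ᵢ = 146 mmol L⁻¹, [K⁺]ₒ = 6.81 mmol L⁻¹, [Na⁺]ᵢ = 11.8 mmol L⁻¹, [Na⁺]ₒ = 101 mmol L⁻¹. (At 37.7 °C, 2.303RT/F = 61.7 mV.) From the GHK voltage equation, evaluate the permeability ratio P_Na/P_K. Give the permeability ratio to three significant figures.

Let α = P_Na/P_K. GHK: Vm = 61.7·log₁₀[(Kₒ + α·Naₒ)/(Kᵢ + α·Naᵢ)].
10^(Vm/61.7) = 10^(-55.2/61.7) = 0.12745
So 0.12745·(Kᵢ + α·Naᵢ) = Kₒ + α·Naₒ → α = (0.12745·146.0 − 6.81) / (101.0 − 0.12745·11.8)
α = (18.61 − 6.81) / (101.0 − 1.504) = 11.8/99.5 = 0.1186

0.119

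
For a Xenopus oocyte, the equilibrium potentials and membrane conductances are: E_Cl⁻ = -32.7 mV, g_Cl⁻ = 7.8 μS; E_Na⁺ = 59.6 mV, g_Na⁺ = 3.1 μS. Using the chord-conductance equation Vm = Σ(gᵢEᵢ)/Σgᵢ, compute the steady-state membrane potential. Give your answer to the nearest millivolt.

-6 mV

Σ gᵢEᵢ = 7.8·(-32.7) + 3.1·(59.6) = -70.30
Σ gᵢ = 7.8 + 3.1 = 10.9
Vm = -70.30 / 10.9 = -6.45 mV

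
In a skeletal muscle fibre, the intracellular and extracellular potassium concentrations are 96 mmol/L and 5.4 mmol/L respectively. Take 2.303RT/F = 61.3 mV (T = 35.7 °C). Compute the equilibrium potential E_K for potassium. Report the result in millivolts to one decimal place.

-76.6 mV

E = (61.3/z) · log₁₀([K⁺]_out/[K⁺]_in) with z = +1.
= (61.3/1) · log₁₀(5.4/96) = 61.30 · log₁₀(0.05625)
= 61.30 · (-1.2499) = -76.62 mV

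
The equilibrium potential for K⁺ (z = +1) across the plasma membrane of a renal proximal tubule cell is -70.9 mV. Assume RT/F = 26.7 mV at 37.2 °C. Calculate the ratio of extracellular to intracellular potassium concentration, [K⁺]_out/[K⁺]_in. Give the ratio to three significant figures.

ln([out]/[in]) = E·z/(26.7) = -70.9 × 1 / 26.7 = -2.6554
[out]/[in] = e^(-2.6554) = 0.07027

0.0703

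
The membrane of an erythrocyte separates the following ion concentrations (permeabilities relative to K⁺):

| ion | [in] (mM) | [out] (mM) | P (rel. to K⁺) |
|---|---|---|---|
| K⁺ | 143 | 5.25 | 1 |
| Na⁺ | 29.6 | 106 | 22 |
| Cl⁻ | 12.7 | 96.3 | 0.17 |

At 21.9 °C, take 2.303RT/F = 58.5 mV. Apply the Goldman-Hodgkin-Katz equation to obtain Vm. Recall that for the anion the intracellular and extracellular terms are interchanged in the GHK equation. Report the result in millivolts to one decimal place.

Vm = 58.5 · log₁₀[(Σ P·[cation]ₒ + Σ P·[anion]ᵢ) / (Σ P·[cation]ᵢ + Σ P·[anion]ₒ)]
Numerator = 1×5.25 + 22×106 + 0.17×12.7 = 2339
Denominator = 1×143 + 22×29.6 + 0.17×96.3 = 810.6
Vm = 58.5 · log₁₀(2.8861) = 58.5 × (0.4603) = 26.93 mV

26.9 mV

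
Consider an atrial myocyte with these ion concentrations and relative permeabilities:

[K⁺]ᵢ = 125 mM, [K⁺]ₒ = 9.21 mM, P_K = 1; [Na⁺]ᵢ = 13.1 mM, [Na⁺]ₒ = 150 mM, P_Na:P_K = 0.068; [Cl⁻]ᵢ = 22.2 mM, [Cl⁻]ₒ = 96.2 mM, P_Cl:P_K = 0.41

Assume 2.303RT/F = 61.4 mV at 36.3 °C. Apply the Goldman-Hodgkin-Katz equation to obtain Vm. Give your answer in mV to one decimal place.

Vm = 61.4 · log₁₀[(Σ P·[cation]ₒ + Σ P·[anion]ᵢ) / (Σ P·[cation]ᵢ + Σ P·[anion]ₒ)]
Numerator = 1×9.21 + 0.068×150 + 0.41×22.2 = 28.51
Denominator = 1×125 + 0.068×13.1 + 0.41×96.2 = 165.3
Vm = 61.4 · log₁₀(0.17245) = 61.4 × (-0.7633) = -46.87 mV

-46.9 mV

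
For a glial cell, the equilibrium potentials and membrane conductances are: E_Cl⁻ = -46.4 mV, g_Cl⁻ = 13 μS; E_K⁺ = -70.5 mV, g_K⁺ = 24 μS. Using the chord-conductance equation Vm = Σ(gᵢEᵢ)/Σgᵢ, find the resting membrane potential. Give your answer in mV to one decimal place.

-62.0 mV

Σ gᵢEᵢ = 13·(-46.4) + 24·(-70.5) = -2295.20
Σ gᵢ = 13 + 24 = 37
Vm = -2295.20 / 37 = -62.03 mV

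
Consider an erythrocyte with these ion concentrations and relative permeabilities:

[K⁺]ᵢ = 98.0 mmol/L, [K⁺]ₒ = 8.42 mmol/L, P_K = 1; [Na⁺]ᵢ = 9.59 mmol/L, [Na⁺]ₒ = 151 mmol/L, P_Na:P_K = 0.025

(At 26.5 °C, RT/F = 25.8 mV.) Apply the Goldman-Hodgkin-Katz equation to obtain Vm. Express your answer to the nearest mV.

Vm = 25.8 · ln[(Σ P·[cation]ₒ + Σ P·[anion]ᵢ) / (Σ P·[cation]ᵢ + Σ P·[anion]ₒ)]
Numerator = 1×8.42 + 0.025×151 = 12.2
Denominator = 1×98.0 + 0.025×9.59 = 98.24
Vm = 25.8 · ln(0.12414) = 25.8 × (-2.0864) = -53.83 mV

-54 mV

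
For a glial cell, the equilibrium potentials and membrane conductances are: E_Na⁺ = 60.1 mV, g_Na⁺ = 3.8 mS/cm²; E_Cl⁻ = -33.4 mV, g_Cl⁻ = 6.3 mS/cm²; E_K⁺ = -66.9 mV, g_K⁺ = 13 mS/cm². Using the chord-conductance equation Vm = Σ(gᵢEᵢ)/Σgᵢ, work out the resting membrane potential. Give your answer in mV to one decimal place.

-36.9 mV

Σ gᵢEᵢ = 3.8·(60.1) + 6.3·(-33.4) + 13·(-66.9) = -851.74
Σ gᵢ = 3.8 + 6.3 + 13 = 23.1
Vm = -851.74 / 23.1 = -36.87 mV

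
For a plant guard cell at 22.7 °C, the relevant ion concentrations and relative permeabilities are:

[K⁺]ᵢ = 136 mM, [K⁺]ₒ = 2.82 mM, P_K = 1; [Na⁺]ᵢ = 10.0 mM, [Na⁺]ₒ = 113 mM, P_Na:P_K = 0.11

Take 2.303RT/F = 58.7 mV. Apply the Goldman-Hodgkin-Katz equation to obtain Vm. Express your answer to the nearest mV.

-56 mV

Vm = 58.7 · log₁₀[(Σ P·[cation]ₒ + Σ P·[anion]ᵢ) / (Σ P·[cation]ᵢ + Σ P·[anion]ₒ)]
Numerator = 1×2.82 + 0.11×113 = 15.25
Denominator = 1×136 + 0.11×10.0 = 137.1
Vm = 58.7 · log₁₀(0.11123) = 58.7 × (-0.9538) = -55.99 mV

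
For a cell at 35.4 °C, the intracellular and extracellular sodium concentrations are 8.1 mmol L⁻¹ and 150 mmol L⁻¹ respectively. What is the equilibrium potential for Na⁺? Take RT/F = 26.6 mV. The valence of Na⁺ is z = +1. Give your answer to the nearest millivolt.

78 mV

E = (26.6/z) · ln([Na⁺]_out/[Na⁺]_in) with z = +1.
= (26.6/1) · ln(150/8.1) = 26.60 · ln(18.52)
= 26.60 · (2.9188) = 77.64 mV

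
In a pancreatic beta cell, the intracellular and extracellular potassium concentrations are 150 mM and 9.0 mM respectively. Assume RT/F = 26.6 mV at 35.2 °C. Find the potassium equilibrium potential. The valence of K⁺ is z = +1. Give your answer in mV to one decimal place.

-74.8 mV

E = (26.6/z) · ln([K⁺]_out/[K⁺]_in) with z = +1.
= (26.6/1) · ln(9.0/150) = 26.60 · ln(0.06)
= 26.60 · (-2.8134) = -74.84 mV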